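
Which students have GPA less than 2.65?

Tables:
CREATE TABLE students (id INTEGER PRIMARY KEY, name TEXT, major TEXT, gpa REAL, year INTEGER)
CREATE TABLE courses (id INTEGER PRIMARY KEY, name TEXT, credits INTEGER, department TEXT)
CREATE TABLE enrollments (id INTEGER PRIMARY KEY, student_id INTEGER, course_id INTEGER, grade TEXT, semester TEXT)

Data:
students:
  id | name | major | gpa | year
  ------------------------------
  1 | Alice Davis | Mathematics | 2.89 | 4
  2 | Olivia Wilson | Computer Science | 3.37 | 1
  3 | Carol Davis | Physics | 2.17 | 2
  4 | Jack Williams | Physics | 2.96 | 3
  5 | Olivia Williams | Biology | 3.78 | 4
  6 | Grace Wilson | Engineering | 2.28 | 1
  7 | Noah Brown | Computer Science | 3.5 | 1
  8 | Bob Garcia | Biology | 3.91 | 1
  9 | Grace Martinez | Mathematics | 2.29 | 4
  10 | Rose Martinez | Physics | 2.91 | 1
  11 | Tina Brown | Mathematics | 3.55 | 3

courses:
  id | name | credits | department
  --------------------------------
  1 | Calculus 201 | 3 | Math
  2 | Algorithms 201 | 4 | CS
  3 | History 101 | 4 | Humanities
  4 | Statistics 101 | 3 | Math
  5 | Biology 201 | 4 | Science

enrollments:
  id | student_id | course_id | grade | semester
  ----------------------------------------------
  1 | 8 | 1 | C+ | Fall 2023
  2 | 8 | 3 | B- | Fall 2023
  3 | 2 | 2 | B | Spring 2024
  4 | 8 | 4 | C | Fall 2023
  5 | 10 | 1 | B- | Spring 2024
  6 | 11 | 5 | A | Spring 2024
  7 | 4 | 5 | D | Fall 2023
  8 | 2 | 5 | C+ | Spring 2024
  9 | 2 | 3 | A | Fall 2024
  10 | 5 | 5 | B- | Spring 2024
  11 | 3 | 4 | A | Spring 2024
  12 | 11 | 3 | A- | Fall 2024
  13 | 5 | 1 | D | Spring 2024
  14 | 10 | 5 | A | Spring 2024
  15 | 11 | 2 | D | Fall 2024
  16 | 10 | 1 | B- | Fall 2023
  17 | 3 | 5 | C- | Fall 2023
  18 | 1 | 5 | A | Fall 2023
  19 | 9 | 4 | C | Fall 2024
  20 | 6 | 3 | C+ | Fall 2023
SELECT name, gpa FROM students WHERE gpa < 2.65

Execution result:
name | gpa
Carol Davis | 2.17
Grace Wilson | 2.28
Grace Martinez | 2.29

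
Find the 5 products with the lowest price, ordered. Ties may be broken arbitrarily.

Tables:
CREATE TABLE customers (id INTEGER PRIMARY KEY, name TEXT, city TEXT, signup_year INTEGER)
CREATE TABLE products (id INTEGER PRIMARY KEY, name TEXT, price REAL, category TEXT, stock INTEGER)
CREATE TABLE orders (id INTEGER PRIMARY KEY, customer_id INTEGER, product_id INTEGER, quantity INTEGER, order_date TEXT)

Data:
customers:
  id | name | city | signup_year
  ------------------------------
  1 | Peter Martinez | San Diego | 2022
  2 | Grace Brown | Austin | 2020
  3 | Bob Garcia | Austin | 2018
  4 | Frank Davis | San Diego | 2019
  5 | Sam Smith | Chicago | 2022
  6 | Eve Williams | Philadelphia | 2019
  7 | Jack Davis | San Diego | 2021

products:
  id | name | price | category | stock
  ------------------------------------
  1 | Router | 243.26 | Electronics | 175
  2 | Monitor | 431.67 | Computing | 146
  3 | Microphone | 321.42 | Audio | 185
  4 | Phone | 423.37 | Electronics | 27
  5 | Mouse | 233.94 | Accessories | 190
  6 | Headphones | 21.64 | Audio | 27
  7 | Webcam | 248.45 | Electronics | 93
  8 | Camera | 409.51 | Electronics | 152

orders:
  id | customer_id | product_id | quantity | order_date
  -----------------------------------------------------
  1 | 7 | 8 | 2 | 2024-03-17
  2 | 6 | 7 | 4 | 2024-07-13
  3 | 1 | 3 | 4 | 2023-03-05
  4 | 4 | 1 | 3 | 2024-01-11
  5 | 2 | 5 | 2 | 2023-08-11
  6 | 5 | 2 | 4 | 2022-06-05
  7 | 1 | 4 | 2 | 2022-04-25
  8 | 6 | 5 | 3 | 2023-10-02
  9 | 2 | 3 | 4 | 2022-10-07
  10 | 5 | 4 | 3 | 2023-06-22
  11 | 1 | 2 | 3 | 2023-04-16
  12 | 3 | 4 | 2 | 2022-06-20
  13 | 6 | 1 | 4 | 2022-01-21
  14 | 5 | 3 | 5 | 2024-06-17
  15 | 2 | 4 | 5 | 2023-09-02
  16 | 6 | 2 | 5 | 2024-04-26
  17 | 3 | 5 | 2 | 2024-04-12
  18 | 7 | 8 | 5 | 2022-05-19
SELECT name, price FROM products ORDER BY price ASC LIMIT 5

Execution result:
name | price
Headphones | 21.64
Mouse | 233.94
Router | 243.26
Webcam | 248.45
Microphone | 321.42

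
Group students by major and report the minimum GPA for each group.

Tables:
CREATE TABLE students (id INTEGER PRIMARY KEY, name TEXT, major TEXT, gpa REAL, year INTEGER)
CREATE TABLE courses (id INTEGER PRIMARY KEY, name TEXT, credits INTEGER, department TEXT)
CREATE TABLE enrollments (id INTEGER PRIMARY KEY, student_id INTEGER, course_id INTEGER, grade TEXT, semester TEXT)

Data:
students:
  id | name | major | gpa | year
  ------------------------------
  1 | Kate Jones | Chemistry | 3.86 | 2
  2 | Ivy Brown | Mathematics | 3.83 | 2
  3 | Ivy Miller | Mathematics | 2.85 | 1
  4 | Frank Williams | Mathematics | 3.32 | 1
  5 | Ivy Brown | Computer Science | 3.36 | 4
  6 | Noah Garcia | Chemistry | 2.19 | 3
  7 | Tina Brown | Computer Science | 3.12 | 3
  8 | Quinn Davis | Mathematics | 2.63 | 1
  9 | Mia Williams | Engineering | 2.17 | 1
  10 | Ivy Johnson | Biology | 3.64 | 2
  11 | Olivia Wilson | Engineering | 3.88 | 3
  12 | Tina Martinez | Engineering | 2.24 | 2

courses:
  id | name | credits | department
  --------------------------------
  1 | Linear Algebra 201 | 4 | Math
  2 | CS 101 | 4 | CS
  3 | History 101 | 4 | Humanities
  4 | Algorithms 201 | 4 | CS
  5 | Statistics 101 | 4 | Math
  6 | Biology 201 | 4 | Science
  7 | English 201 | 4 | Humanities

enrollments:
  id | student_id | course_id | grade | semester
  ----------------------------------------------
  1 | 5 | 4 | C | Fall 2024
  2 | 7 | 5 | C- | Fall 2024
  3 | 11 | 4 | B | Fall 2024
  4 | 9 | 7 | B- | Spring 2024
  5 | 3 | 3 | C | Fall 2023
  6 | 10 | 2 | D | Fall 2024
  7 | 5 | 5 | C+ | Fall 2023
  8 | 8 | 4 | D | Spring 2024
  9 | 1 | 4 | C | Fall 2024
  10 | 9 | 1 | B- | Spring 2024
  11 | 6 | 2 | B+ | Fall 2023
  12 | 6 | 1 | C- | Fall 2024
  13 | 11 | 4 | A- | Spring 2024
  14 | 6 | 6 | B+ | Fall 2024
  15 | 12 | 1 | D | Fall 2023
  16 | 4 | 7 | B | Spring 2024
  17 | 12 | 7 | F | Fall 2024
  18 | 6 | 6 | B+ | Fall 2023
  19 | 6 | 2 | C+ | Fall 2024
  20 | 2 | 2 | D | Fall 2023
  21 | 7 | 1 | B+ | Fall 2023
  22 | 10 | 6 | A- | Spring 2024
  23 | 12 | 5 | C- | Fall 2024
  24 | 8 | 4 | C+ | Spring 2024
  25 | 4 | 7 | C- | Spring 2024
SELECT major, MIN(gpa) AS min_gpa FROM students GROUP BY major

Execution result:
major | min_gpa
Biology | 3.64
Chemistry | 2.19
Computer Science | 3.12
Engineering | 2.17
Mathematics | 2.63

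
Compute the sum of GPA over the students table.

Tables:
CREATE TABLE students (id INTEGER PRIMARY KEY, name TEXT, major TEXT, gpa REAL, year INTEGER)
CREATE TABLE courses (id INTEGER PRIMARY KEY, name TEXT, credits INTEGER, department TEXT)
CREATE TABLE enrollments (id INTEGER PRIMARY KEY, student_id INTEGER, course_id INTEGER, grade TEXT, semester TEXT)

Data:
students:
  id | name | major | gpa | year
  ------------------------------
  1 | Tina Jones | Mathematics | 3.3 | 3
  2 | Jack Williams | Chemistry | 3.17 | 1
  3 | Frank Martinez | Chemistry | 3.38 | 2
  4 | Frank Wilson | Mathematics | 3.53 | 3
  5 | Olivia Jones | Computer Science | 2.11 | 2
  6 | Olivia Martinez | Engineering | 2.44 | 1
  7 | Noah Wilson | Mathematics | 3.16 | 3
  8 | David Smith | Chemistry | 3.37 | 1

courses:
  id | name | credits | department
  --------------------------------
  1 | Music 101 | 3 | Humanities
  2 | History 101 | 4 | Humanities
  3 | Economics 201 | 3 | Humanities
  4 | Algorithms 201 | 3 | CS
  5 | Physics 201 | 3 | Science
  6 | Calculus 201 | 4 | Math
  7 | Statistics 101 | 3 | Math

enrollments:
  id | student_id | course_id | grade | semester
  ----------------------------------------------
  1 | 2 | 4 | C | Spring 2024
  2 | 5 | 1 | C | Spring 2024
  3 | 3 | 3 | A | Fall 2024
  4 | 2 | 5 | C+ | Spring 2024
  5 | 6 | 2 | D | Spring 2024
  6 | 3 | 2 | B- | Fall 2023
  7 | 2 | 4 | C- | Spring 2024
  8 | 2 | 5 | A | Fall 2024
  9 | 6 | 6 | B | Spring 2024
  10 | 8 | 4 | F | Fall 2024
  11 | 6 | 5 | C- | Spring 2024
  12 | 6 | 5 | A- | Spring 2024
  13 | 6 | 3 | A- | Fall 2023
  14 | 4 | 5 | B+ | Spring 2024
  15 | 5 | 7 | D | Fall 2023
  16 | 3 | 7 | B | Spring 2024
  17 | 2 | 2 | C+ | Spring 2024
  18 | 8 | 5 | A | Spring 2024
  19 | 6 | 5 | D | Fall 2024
SELECT SUM(gpa) FROM students

Execution result:
24.46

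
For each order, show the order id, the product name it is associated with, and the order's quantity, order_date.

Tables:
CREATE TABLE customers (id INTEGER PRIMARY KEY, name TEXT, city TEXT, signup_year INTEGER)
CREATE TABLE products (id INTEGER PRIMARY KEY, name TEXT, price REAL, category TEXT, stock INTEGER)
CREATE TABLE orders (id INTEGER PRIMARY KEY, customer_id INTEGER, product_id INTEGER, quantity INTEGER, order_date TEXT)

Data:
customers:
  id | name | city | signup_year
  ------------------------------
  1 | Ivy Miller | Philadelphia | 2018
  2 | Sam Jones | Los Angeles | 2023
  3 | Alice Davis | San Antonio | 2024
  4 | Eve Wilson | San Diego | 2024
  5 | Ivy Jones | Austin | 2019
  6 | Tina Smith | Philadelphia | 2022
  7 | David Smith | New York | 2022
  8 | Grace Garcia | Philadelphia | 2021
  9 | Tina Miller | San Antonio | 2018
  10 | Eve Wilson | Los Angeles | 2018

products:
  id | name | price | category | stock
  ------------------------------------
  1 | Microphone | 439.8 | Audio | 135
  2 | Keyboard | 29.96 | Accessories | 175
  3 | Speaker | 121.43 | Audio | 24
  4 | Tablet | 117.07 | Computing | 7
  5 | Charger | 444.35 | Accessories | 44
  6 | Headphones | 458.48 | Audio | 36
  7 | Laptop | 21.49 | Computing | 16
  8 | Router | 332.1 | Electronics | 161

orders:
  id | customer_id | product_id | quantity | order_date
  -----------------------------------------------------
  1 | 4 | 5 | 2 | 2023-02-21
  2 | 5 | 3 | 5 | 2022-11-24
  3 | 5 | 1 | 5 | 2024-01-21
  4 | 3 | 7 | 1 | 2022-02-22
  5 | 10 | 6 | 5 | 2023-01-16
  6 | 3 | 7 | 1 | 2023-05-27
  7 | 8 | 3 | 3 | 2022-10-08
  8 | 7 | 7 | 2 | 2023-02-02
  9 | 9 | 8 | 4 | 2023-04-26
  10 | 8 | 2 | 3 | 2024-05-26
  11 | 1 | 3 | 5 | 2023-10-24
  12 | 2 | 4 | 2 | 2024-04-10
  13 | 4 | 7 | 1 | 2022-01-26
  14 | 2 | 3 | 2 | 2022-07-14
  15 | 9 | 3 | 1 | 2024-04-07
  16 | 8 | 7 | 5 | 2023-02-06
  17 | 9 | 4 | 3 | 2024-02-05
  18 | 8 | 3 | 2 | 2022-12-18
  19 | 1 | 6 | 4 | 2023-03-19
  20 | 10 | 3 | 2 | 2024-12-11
SELECT c.id, p.name AS product, c.quantity, c.order_date FROM orders c JOIN products p ON c.product_id = p.id

Execution result:
id | product | quantity | order_date
1 | Charger | 2 | 2023-02-21
2 | Speaker | 5 | 2022-11-24
3 | Microphone | 5 | 2024-01-21
4 | Laptop | 1 | 2022-02-22
5 | Headphones | 5 | 2023-01-16
6 | Laptop | 1 | 2023-05-27
7 | Speaker | 3 | 2022-10-08
8 | Laptop | 2 | 2023-02-02
9 | Router | 4 | 2023-04-26
10 | Keyboard | 3 | 2024-05-26
11 | Speaker | 5 | 2023-10-24
12 | Tablet | 2 | 2024-04-10
13 | Laptop | 1 | 2022-01-26
14 | Speaker | 2 | 2022-07-14
15 | Speaker | 1 | 2024-04-07
16 | Laptop | 5 | 2023-02-06
17 | Tablet | 3 | 2024-02-05
18 | Speaker | 2 | 2022-12-18
19 | Headphones | 4 | 2023-03-19
20 | Speaker | 2 | 2024-12-11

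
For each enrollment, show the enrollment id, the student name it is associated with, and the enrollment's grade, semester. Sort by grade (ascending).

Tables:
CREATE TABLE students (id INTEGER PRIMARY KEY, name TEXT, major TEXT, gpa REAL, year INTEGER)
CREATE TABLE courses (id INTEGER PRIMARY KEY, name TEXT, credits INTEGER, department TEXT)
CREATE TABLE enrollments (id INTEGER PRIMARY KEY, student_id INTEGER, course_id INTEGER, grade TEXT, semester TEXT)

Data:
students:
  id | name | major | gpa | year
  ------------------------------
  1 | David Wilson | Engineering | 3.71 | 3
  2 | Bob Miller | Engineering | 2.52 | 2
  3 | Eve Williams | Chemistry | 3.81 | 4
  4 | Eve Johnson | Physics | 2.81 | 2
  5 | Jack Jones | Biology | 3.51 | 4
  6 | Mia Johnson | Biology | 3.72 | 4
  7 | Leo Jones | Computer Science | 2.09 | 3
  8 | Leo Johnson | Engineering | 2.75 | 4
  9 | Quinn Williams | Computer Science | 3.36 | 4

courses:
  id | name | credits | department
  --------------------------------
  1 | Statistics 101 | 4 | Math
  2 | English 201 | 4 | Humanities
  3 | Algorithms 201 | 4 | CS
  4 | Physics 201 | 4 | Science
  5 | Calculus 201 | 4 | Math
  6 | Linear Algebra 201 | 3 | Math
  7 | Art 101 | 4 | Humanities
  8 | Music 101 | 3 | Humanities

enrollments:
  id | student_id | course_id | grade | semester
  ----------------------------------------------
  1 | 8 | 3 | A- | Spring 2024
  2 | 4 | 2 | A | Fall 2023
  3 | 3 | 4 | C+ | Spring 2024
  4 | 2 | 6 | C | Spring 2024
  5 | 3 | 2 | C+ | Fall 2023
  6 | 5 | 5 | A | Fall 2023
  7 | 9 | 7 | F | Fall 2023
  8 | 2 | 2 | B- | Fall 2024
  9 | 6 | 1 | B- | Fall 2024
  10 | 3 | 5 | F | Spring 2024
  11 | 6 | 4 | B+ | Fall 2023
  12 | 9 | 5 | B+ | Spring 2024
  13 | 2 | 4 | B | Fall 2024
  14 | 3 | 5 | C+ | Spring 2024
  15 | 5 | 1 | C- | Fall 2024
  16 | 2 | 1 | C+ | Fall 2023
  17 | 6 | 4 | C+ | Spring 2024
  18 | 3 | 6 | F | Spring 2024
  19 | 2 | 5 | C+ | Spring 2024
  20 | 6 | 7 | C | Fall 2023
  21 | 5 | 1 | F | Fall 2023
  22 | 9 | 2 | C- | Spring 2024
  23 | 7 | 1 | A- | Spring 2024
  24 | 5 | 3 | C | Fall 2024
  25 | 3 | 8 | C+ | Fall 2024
SELECT c.id, p.name AS student, c.grade, c.semester FROM enrollments c JOIN students p ON c.student_id = p.id ORDER BY c.grade ASC

Execution result:
id | student | grade | semester
2 | Eve Johnson | A | Fall 2023
6 | Jack Jones | A | Fall 2023
1 | Leo Johnson | A- | Spring 2024
23 | Leo Jones | A- | Spring 2024
13 | Bob Miller | B | Fall 2024
11 | Mia Johnson | B+ | Fall 2023
12 | Quinn Williams | B+ | Spring 2024
8 | Bob Miller | B- | Fall 2024
9 | Mia Johnson | B- | Fall 2024
4 | Bob Miller | C | Spring 2024
20 | Mia Johnson | C | Fall 2023
24 | Jack Jones | C | Fall 2024
3 | Eve Williams | C+ | Spring 2024
5 | Eve Williams | C+ | Fall 2023
14 | Eve Williams | C+ | Spring 2024
16 | Bob Miller | C+ | Fall 2023
17 | Mia Johnson | C+ | Spring 2024
19 | Bob Miller | C+ | Spring 2024
25 | Eve Williams | C+ | Fall 2024
15 | Jack Jones | C- | Fall 2024
22 | Quinn Williams | C- | Spring 2024
7 | Quinn Williams | F | Fall 2023
10 | Eve Williams | F | Spring 2024
18 | Eve Williams | F | Spring 2024
21 | Jack Jones | F | Fall 2023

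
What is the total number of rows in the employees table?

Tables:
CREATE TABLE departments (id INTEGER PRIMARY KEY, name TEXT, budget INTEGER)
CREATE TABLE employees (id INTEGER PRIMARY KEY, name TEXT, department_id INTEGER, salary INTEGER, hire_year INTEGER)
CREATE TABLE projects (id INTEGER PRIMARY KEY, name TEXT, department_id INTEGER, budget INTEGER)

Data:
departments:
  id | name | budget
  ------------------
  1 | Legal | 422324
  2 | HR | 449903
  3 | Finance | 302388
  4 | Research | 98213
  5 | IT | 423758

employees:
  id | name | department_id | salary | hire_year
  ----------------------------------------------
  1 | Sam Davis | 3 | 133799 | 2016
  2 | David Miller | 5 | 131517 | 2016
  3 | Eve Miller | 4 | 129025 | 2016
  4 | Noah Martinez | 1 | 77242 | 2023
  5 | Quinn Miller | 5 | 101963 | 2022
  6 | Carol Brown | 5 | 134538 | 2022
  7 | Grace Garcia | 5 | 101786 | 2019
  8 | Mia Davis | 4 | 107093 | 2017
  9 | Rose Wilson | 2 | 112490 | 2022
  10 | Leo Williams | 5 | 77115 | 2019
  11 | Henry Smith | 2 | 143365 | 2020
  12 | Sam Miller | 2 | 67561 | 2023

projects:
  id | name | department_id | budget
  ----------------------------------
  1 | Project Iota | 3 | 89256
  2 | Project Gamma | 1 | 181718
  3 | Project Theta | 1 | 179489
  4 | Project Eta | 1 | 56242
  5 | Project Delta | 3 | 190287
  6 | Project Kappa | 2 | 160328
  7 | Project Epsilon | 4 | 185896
SELECT COUNT(*) FROM employees

Execution result:
12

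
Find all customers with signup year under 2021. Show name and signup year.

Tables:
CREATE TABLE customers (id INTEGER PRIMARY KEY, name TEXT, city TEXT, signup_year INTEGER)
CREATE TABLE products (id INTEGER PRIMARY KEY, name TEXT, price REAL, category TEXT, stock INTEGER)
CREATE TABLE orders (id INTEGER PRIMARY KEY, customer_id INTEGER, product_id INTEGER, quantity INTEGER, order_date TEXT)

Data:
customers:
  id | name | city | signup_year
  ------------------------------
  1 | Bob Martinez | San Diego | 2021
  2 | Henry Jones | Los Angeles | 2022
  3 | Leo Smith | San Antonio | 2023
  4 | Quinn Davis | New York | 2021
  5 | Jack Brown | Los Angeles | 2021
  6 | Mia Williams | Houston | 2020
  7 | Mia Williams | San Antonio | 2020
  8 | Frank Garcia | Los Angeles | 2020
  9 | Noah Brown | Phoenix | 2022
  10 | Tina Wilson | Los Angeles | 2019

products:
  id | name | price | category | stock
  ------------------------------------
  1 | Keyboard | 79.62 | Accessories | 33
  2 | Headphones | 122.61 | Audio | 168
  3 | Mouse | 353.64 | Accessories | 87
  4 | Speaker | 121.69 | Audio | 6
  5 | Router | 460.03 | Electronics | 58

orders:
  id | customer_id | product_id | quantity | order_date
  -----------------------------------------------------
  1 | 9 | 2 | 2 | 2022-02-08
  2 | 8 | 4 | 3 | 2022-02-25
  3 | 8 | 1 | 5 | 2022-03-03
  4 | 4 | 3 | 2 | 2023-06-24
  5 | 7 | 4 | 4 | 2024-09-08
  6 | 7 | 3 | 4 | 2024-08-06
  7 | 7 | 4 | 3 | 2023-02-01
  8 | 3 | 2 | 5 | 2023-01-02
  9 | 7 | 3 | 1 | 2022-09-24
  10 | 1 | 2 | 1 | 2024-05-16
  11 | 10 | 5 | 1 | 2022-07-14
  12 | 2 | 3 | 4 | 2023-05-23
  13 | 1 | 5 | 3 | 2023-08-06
SELECT name, signup_year FROM customers WHERE signup_year < 2021

Execution result:
name | signup_year
Mia Williams | 2020
Mia Williams | 2020
Frank Garcia | 2020
Tina Wilson | 2019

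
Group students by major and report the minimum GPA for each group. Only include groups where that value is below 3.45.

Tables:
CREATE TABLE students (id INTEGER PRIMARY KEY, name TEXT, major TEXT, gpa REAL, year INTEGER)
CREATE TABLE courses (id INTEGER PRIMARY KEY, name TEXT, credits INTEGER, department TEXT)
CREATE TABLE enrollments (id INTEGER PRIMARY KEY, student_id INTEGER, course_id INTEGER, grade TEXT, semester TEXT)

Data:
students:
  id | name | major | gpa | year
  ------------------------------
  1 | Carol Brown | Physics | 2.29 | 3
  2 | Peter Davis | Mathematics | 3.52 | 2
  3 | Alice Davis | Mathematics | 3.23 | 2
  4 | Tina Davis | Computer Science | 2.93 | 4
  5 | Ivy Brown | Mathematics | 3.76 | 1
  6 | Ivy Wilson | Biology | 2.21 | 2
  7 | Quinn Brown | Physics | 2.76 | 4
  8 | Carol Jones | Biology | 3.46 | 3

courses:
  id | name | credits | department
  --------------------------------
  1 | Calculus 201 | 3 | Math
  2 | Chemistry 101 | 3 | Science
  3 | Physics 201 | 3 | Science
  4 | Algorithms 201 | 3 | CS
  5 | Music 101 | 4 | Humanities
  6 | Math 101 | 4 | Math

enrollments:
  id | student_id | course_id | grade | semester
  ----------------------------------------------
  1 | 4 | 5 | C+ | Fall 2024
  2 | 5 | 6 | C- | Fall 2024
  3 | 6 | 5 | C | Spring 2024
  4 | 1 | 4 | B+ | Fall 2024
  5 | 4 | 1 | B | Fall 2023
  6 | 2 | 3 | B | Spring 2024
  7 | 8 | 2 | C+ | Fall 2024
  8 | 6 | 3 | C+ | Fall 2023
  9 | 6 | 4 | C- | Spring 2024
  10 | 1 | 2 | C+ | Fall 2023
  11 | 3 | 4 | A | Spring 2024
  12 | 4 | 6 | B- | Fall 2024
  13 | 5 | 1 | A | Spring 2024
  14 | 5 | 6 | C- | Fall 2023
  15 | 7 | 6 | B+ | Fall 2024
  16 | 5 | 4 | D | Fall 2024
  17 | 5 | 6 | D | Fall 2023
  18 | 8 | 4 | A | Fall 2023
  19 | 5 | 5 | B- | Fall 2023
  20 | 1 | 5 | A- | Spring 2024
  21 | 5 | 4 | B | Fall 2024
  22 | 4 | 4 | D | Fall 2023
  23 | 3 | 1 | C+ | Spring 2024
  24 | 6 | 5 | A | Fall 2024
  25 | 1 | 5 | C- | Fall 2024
SELECT major, MIN(gpa) AS min_gpa FROM students GROUP BY major HAVING MIN(gpa) < 3.45

Execution result:
major | min_gpa
Biology | 2.21
Computer Science | 2.93
Mathematics | 3.23
Physics | 2.29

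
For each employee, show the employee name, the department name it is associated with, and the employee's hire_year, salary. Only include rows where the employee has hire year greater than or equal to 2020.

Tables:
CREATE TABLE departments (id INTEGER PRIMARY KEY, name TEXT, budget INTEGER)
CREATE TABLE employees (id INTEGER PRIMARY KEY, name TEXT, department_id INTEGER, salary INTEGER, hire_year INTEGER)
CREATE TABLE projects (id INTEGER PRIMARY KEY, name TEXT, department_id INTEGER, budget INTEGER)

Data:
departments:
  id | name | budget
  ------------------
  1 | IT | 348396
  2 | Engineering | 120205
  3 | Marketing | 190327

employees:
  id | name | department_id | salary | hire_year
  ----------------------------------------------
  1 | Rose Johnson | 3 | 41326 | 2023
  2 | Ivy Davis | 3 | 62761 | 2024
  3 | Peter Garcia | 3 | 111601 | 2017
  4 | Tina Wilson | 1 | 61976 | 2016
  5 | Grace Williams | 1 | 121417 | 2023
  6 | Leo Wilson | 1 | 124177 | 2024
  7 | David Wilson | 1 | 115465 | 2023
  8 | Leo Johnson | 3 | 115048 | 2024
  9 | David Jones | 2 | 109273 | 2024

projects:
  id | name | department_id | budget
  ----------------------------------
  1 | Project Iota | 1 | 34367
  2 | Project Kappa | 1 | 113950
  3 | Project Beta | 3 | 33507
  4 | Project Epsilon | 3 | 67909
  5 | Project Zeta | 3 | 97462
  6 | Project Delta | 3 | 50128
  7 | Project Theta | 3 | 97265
SELECT c.name, p.name AS department, c.hire_year, c.salary FROM employees c JOIN departments p ON c.department_id = p.id WHERE c.hire_year >= 2020

Execution result:
name | department | hire_year | salary
Rose Johnson | Marketing | 2023 | 41326
Ivy Davis | Marketing | 2024 | 62761
Grace Williams | IT | 2023 | 121417
Leo Wilson | IT | 2024 | 124177
David Wilson | IT | 2023 | 115465
Leo Johnson | Marketing | 2024 | 115048
David Jones | Engineering | 2024 | 109273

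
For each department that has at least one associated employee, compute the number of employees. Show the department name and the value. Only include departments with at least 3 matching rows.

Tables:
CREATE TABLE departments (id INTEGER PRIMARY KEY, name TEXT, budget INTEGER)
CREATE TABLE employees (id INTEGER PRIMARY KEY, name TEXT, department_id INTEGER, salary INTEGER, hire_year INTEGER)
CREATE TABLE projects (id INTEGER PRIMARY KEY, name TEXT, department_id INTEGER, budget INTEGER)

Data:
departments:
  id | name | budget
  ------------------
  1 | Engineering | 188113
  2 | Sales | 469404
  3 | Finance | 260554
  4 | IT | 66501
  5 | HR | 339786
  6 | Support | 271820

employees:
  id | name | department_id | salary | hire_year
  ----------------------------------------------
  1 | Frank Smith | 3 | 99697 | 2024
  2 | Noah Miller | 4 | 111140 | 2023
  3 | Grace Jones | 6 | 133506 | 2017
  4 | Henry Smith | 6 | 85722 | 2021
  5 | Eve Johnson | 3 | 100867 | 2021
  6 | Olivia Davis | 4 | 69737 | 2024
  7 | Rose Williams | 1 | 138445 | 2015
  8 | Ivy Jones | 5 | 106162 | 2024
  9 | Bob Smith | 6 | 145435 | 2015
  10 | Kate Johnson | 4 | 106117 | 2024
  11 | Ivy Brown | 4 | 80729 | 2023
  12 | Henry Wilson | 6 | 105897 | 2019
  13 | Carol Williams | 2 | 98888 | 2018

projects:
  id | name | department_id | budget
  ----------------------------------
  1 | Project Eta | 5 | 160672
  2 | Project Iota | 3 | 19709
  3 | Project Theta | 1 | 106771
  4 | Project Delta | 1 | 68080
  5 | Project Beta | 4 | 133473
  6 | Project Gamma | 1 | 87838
SELECT p.name, COUNT(*) AS n FROM employees c JOIN departments p ON c.department_id = p.id GROUP BY p.id, p.name HAVING COUNT(*) >= 3

Execution result:
name | n
IT | 4
Support | 4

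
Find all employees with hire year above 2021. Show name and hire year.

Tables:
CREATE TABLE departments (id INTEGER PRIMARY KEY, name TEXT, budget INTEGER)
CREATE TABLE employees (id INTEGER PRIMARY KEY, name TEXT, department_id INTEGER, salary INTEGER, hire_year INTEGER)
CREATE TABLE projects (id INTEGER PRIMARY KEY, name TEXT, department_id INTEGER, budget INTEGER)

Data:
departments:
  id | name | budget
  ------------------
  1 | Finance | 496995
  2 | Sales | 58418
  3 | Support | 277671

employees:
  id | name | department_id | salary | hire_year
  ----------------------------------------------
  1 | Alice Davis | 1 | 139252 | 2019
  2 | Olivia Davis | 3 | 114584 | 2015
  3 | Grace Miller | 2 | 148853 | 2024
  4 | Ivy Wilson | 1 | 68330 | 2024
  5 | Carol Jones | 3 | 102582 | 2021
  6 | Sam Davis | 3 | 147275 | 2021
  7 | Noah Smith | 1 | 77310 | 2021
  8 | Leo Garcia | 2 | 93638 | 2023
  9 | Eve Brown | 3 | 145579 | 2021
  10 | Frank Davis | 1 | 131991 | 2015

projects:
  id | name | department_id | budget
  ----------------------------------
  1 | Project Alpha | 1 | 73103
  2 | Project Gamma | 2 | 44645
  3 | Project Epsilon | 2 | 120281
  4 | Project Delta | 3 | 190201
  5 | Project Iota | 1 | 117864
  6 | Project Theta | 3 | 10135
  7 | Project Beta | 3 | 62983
SELECT name, hire_year FROM employees WHERE hire_year > 2021

Execution result:
name | hire_year
Grace Miller | 2024
Ivy Wilson | 2024
Leo Garcia | 2023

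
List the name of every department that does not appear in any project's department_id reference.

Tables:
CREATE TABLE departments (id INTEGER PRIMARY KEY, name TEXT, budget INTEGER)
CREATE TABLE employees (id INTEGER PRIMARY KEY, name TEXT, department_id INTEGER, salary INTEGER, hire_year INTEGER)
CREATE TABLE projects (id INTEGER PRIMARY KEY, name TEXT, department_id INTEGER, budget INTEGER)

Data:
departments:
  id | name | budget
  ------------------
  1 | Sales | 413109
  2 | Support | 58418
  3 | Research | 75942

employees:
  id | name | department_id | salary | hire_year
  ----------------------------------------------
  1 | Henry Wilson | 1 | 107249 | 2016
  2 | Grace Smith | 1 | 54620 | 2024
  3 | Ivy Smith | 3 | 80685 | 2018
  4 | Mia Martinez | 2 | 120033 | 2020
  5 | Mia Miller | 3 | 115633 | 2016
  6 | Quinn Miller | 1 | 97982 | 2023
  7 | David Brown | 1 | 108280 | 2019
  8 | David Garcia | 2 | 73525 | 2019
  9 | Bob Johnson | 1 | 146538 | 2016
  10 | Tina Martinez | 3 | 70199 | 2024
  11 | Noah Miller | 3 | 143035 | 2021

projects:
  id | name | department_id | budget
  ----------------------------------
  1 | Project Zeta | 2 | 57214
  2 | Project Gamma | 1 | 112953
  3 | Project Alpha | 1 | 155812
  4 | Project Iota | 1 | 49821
SELECT p.name FROM departments p LEFT JOIN projects c ON c.department_id = p.id WHERE c.id IS NULL

Execution result:
Research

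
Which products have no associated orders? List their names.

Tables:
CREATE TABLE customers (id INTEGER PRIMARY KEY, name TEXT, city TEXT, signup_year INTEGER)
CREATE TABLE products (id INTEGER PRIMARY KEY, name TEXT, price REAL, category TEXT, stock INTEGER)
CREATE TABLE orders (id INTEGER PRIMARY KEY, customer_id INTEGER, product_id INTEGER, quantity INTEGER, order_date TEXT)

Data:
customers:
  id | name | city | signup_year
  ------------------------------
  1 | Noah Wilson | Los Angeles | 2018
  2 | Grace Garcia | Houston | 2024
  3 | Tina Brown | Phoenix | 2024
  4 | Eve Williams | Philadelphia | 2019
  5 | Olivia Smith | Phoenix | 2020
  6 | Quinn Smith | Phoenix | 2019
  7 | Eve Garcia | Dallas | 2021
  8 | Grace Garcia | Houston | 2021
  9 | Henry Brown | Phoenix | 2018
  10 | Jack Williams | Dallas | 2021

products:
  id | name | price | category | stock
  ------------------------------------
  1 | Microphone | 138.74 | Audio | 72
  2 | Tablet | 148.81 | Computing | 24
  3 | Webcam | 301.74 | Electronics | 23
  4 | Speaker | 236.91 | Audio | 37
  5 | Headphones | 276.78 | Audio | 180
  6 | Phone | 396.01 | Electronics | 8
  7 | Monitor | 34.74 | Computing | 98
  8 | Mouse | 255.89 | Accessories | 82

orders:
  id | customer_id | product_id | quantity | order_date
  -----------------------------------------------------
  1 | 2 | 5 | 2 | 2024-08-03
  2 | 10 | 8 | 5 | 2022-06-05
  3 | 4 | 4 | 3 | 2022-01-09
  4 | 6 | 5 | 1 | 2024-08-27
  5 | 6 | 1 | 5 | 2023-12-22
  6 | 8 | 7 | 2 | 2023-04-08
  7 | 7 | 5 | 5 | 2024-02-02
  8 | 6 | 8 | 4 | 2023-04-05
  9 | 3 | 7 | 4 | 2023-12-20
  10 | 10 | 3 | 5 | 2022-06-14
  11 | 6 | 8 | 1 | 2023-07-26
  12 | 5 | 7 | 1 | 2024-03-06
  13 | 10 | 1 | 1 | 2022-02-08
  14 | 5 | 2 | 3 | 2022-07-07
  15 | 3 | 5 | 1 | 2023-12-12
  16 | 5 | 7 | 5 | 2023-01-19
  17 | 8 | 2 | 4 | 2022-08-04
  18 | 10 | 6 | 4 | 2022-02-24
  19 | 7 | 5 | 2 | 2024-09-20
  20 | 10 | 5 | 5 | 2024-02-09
SELECT p.name FROM products p LEFT JOIN orders c ON c.product_id = p.id WHERE c.id IS NULL

Execution result:
(no rows)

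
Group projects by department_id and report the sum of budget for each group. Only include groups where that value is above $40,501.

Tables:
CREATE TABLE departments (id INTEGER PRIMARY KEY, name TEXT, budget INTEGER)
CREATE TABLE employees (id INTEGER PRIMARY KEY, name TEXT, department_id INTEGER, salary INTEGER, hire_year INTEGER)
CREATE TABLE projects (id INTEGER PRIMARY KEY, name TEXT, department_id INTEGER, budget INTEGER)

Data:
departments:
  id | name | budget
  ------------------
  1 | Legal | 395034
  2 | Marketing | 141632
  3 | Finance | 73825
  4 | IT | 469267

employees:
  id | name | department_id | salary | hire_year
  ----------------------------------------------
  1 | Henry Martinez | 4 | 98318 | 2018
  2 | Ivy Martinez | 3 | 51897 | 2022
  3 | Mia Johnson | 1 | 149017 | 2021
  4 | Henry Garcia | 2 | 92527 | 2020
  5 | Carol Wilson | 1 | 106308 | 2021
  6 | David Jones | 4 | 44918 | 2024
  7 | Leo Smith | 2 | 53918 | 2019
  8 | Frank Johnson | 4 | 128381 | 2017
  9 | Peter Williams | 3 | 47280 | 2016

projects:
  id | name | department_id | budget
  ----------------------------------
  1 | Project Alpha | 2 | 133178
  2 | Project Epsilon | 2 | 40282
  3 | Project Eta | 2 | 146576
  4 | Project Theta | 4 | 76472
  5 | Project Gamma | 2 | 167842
SELECT department_id, SUM(budget) AS sum_budget FROM projects GROUP BY department_id HAVING SUM(budget) > 40501

Execution result:
department_id | sum_budget
2 | 487878
4 | 76472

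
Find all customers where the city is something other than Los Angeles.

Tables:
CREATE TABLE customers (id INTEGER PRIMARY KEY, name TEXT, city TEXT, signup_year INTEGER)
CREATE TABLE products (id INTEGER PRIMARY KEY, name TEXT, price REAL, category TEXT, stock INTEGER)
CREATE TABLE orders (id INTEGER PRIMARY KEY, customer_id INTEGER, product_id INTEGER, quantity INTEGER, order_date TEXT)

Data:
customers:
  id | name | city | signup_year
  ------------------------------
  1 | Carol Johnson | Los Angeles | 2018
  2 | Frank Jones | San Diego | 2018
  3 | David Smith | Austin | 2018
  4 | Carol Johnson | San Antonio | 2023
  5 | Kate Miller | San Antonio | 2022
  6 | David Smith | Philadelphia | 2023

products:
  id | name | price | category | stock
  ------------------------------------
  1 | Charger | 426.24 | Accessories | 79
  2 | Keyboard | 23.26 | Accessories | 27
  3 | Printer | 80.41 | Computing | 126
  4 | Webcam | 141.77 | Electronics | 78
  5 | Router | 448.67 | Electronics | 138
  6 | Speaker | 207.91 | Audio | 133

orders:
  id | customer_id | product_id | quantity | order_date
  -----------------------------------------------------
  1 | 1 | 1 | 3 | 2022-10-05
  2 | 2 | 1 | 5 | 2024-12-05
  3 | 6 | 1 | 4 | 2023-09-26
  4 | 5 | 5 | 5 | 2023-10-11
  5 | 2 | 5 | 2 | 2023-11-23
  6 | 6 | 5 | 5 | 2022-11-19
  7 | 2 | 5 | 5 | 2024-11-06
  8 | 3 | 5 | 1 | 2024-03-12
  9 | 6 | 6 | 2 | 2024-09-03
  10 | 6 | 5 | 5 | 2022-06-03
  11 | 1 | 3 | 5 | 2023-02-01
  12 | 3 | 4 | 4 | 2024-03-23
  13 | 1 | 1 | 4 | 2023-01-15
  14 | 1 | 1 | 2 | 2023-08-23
SELECT name, city FROM customers WHERE city <> 'Los Angeles'

Execution result:
name | city
Frank Jones | San Diego
David Smith | Austin
Carol Johnson | San Antonio
Kate Miller | San Antonio
David Smith | Philadelphia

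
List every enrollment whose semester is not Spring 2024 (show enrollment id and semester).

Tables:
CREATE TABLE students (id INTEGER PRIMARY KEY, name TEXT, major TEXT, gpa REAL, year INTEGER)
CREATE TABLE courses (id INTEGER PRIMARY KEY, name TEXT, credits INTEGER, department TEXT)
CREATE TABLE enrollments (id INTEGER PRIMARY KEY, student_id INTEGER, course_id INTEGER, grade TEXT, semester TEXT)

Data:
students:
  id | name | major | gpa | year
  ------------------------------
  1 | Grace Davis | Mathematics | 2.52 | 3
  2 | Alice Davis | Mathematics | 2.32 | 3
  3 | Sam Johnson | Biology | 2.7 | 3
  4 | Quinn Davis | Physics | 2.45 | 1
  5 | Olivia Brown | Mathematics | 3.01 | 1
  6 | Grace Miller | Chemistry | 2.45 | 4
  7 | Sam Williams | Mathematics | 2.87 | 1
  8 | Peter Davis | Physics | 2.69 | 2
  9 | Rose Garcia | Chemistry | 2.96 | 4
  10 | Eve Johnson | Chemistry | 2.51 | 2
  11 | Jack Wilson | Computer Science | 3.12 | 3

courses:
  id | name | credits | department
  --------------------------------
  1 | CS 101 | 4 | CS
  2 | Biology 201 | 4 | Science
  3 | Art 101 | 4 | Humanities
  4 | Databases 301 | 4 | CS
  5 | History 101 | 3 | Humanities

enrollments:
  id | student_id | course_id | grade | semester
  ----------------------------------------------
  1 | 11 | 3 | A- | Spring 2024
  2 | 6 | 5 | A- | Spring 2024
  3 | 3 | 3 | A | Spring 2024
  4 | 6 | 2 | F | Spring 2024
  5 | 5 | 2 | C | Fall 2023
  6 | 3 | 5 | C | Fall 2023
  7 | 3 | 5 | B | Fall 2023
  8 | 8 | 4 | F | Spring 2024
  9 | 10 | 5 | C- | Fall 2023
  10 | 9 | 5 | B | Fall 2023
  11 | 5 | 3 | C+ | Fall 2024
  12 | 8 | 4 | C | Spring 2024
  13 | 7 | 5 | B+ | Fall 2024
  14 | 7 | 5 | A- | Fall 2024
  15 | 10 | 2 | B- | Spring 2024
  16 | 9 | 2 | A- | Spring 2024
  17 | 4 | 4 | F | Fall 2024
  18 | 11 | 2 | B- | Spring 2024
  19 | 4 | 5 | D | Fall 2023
SELECT id, semester FROM enrollments WHERE semester <> 'Spring 2024'

Execution result:
id | semester
5 | Fall 2023
6 | Fall 2023
7 | Fall 2023
9 | Fall 2023
10 | Fall 2023
11 | Fall 2024
13 | Fall 2024
14 | Fall 2024
17 | Fall 2024
19 | Fall 2023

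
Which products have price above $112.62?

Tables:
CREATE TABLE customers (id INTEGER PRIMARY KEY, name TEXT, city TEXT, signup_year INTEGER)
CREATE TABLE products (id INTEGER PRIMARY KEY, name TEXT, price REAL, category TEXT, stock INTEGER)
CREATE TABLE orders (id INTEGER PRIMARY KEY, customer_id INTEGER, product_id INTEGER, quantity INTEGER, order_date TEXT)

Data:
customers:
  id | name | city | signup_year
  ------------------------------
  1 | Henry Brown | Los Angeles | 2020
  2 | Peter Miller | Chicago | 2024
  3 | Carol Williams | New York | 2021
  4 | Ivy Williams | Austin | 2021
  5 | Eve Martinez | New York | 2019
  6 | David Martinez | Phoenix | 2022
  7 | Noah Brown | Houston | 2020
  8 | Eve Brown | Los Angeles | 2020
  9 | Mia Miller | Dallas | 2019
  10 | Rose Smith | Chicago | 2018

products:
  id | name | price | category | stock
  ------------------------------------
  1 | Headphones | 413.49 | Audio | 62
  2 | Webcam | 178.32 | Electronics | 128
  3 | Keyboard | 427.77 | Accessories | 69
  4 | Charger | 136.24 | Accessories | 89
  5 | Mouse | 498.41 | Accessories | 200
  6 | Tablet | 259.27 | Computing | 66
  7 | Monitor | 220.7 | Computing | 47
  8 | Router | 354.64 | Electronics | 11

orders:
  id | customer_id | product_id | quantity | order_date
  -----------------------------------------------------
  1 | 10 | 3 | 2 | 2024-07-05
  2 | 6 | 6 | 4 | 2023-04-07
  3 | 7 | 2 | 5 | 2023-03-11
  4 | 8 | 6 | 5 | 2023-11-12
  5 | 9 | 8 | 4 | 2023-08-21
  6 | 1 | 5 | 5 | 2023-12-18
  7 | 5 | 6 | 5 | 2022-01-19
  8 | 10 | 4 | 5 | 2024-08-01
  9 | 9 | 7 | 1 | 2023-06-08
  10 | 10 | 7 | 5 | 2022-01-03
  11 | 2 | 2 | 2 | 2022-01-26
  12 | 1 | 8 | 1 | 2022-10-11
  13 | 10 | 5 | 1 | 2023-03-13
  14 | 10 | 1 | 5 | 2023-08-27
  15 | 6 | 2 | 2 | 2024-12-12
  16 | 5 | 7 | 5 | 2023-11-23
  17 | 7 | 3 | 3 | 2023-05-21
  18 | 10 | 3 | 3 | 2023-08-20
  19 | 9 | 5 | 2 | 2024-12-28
SELECT name, price FROM products WHERE price > 112.62

Execution result:
name | price
Headphones | 413.49
Webcam | 178.32
Keyboard | 427.77
Charger | 136.24
Mouse | 498.41
Tablet | 259.27
Monitor | 220.70
Router | 354.64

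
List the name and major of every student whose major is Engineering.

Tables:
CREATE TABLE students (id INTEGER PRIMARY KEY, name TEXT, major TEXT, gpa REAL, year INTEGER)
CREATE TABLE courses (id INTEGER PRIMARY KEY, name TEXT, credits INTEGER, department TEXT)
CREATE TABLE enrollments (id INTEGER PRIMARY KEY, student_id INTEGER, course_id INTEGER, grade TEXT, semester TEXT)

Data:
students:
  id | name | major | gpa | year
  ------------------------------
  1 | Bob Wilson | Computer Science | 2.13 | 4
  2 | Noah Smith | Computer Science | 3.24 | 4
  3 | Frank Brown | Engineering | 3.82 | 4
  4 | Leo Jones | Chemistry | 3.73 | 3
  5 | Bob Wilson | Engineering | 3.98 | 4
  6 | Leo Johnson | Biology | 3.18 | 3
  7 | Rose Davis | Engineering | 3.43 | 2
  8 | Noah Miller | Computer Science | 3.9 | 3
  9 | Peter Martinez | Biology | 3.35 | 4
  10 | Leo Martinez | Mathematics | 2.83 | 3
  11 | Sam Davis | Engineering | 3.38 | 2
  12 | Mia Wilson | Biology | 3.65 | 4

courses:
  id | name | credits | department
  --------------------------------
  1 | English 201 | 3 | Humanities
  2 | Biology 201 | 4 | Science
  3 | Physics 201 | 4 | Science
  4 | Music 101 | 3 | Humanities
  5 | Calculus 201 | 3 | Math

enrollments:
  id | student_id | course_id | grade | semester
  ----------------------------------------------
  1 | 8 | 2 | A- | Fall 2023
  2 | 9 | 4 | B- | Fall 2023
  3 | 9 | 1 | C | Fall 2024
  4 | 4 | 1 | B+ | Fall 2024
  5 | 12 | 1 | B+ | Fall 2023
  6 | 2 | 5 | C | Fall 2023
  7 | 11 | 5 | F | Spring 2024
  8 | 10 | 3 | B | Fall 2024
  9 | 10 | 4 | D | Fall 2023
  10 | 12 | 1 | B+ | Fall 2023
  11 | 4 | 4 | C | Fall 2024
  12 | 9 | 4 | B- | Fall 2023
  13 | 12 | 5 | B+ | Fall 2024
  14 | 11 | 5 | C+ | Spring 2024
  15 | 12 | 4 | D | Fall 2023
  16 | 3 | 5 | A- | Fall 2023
SELECT name, major FROM students WHERE major = 'Engineering'

Execution result:
name | major
Frank Brown | Engineering
Bob Wilson | Engineering
Rose Davis | Engineering
Sam Davis | Engineering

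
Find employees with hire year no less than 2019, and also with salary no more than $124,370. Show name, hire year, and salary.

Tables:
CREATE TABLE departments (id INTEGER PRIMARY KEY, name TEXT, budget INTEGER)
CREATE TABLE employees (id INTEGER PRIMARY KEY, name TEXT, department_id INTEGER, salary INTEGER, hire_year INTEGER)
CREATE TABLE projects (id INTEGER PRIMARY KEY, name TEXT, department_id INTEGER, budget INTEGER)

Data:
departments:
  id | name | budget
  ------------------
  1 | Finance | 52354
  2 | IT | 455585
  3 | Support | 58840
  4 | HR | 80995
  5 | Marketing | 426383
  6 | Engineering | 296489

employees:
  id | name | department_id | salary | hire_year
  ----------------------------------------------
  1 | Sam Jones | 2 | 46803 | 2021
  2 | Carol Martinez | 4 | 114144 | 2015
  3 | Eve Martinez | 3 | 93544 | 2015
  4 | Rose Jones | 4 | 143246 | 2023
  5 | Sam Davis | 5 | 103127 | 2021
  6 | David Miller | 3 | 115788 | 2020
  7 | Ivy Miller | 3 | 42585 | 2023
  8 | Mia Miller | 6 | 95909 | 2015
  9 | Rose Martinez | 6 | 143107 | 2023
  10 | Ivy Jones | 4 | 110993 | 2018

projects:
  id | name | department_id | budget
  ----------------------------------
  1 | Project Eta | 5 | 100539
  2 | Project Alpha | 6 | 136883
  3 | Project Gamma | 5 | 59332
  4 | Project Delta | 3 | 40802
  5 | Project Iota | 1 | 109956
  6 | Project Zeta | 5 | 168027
SELECT name, hire_year, salary FROM employees WHERE hire_year >= 2019 AND salary <= 124370

Execution result:
name | hire_year | salary
Sam Jones | 2021 | 46803
Sam Davis | 2021 | 103127
David Miller | 2020 | 115788
Ivy Miller | 2023 | 42585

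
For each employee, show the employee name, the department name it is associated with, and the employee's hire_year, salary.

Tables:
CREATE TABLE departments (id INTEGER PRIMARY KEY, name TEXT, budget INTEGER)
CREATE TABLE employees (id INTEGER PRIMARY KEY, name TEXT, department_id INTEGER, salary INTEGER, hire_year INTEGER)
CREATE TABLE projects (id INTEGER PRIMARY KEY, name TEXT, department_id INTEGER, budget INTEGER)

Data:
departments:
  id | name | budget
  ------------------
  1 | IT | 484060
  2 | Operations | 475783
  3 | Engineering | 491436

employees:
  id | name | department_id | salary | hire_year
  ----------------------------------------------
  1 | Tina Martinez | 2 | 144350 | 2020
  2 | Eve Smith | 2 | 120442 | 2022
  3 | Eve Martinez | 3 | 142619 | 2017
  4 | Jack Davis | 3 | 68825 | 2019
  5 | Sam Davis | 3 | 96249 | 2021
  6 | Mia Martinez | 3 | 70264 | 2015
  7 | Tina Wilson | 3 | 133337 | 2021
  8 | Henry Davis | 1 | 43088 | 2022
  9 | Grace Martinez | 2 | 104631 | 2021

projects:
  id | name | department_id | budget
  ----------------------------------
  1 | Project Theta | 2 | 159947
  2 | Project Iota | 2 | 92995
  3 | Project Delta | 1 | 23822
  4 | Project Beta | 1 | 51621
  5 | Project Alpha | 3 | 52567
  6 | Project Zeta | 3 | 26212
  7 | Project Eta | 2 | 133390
SELECT c.name, p.name AS department, c.hire_year, c.salary FROM employees c JOIN departments p ON c.department_id = p.id

Execution result:
name | department | hire_year | salary
Tina Martinez | Operations | 2020 | 144350
Eve Smith | Operations | 2022 | 120442
Eve Martinez | Engineering | 2017 | 142619
Jack Davis | Engineering | 2019 | 68825
Sam Davis | Engineering | 2021 | 96249
Mia Martinez | Engineering | 2015 | 70264
Tina Wilson | Engineering | 2021 | 133337
Henry Davis | IT | 2022 | 43088
Grace Martinez | Operations | 2021 | 104631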